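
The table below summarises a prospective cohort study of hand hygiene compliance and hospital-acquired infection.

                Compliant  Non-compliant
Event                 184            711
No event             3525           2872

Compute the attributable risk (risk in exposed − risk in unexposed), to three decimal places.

Reading the table with exposure as columns: a = 184 (Compliant, case), b = 3525 (Compliant, non-case), c = 711 (Non-compliant, case), d = 2872.
Risk in exposed = 184/3709 = 0.049609; risk in unexposed = 711/3583 = 0.198437.
Risk difference = 0.049609 − 0.198437 = -0.148828

-0.149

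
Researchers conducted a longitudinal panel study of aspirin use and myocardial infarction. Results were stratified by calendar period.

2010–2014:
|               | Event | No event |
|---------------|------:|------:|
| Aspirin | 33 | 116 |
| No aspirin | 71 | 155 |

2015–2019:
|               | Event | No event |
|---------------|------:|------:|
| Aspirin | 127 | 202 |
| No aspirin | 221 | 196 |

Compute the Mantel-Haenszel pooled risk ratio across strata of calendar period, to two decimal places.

RR_MH = Σ(aᵢ·n₀ᵢ/nᵢ) / Σ(cᵢ·n₁ᵢ/nᵢ), with n₁ᵢ = aᵢ+bᵢ (exposed), n₀ᵢ = cᵢ+dᵢ (unexposed), nᵢ = n₁ᵢ+n₀ᵢ.
Stratum 1 (2010–2014): n₁ = 149, n₀ = 226, n = 375; a·n₀/n = 33·226/375 = 19.8880; c·n₁/n = 71·149/375 = 28.2107
Stratum 2 (2015–2019): n₁ = 329, n₀ = 417, n = 746; a·n₀/n = 127·417/746 = 70.9906; c·n₁/n = 221·329/746 = 97.4651
RR_MH = (19.8880 + 70.9906) / (28.2107 + 97.4651) = 90.8786 / 125.6758 = 0.72312

0.72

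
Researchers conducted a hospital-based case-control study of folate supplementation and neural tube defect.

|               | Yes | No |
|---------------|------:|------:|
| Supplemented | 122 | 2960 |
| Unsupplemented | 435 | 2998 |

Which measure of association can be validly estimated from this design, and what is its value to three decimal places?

0.284

Cells: a = 122, b = 2960, c = 435, d = 2998.
This is a hospital-based case-control study: participants were sampled on outcome status, so risks in the source population cannot be estimated directly — relative risk is not valid here. The odds ratio is the appropriate measure.
OR = (a·d)/(b·c) = (122 × 2998) / (2960 × 435) = 365756 / 1287600 = 0.28406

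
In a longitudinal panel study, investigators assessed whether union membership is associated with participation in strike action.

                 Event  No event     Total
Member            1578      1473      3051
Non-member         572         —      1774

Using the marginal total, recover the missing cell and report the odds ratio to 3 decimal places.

2.251

The missing cell is in the unexposed row: 1774 − 572 = 1202.
So a = 1578, b = 1473, c = 572, d = 1202.
OR = (a·d)/(b·c) = (1578 × 1202) / (1473 × 572) = 1896756 / 842556 = 2.25119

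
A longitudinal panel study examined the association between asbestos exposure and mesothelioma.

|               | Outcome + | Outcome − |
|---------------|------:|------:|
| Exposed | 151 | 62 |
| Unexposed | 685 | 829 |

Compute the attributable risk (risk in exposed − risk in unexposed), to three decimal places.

0.256

Cells: a = 151, b = 62, c = 685, d = 829.
Risk in exposed = 151/213 = 0.708920; risk in unexposed = 685/1514 = 0.452444.
Risk difference = 0.708920 − 0.452444 = 0.256476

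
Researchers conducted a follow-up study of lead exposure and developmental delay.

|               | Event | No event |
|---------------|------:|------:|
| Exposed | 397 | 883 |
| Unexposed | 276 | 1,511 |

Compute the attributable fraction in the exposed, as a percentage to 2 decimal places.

50.20

Cells: a = 397, b = 883, c = 276, d = 1511.
Risk in exposed = 397/1280 = 0.31016; risk in unexposed = 276/1787 = 0.15445.
RR = 0.31016/0.15445 = 2.00815
AR% = (RR − 1)/RR × 100 = (2.00815 − 1)/2.00815 × 100 = 50.2029%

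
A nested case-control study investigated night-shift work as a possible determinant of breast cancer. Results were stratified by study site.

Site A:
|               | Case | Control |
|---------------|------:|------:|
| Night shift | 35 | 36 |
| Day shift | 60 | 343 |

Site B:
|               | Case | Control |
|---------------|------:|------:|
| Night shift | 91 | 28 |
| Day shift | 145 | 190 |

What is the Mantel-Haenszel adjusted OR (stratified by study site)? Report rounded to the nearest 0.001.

4.697

OR_MH = Σ(aᵢdᵢ/nᵢ) / Σ(bᵢcᵢ/nᵢ), where nᵢ is the stratum total.
Stratum 1 (Site A): n = 474; a·d/n = 35·343/474 = 25.3270; b·c/n = 36·60/474 = 4.5570
Stratum 2 (Site B): n = 454; a·d/n = 91·190/454 = 38.0837; b·c/n = 28·145/454 = 8.9427
OR_MH = (25.3270 + 38.0837) / (4.5570 + 8.9427) = 63.4107 / 13.4997 = 4.69720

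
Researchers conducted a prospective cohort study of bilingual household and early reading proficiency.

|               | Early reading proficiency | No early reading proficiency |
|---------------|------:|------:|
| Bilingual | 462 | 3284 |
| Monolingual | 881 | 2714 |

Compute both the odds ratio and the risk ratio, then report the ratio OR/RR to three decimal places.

Cells: a = 462, b = 3284, c = 881, d = 2714.
OR = (462·2714)/(3284·881) = 1253868/2893204 = 0.43338
Risk in exposed = 462/3746 = 0.12333; risk in unexposed = 881/3595 = 0.24506; RR = 0.50327
OR/RR = 0.43338 / 0.50327 = 0.86114
The outcome is not rare, so the OR lies further from 1 than the RR.

0.861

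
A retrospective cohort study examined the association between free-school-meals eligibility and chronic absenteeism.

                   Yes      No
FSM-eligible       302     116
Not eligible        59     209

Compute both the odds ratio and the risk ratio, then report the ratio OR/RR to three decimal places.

Cells: a = 302, b = 116, c = 59, d = 209.
OR = (302·209)/(116·59) = 63118/6844 = 9.22238
Risk in exposed = 302/418 = 0.72249; risk in unexposed = 59/268 = 0.22015; RR = 3.28181
OR/RR = 9.22238 / 3.28181 = 2.81015
The outcome is not rare, so the OR lies further from 1 than the RR.

2.810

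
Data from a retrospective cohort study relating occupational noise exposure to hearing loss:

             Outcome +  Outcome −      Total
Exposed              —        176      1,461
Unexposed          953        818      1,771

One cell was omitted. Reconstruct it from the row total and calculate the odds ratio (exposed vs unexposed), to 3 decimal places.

The missing cell is in the exposed row: 1461 − 176 = 1285.
So a = 1285, b = 176, c = 953, d = 818.
OR = (a·d)/(b·c) = (1285 × 818) / (176 × 953) = 1051130 / 167728 = 6.26687

6.267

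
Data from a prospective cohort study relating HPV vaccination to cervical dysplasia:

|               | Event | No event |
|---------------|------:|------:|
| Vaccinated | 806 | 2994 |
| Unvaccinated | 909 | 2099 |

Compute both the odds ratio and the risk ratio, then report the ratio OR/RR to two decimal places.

0.89

Cells: a = 806, b = 2994, c = 909, d = 2099.
OR = (806·2099)/(2994·909) = 1691794/2721546 = 0.62163
Risk in exposed = 806/3800 = 0.21211; risk in unexposed = 909/3008 = 0.30219; RR = 0.70188
OR/RR = 0.62163 / 0.70188 = 0.88566
The outcome is not rare, so the OR lies further from 1 than the RR.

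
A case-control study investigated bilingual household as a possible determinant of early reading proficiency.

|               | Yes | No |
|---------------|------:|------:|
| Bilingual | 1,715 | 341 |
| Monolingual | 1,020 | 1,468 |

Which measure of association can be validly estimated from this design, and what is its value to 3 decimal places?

Cells: a = 1715, b = 341, c = 1020, d = 1468.
This is a case-control study: participants were sampled on outcome status, so risks in the source population cannot be estimated directly — relative risk is not valid here. The odds ratio is the appropriate measure.
OR = (a·d)/(b·c) = (1715 × 1468) / (341 × 1020) = 2517620 / 347820 = 7.23828

7.238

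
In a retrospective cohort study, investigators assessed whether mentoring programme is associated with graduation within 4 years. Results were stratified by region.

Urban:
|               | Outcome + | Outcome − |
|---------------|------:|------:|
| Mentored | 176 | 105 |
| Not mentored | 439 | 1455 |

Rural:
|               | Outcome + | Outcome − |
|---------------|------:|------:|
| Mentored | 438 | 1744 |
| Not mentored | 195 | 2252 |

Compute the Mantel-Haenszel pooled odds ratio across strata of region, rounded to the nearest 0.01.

OR_MH = Σ(aᵢdᵢ/nᵢ) / Σ(bᵢcᵢ/nᵢ), where nᵢ is the stratum total.
Stratum 1 (Urban): n = 2175; a·d/n = 176·1455/2175 = 117.7379; b·c/n = 105·439/2175 = 21.1931
Stratum 2 (Rural): n = 4629; a·d/n = 438·2252/4629 = 213.0862; b·c/n = 1744·195/4629 = 73.4673
OR_MH = (117.7379 + 213.0862) / (21.1931 + 73.4673) = 330.8241 / 94.6604 = 3.49485

3.49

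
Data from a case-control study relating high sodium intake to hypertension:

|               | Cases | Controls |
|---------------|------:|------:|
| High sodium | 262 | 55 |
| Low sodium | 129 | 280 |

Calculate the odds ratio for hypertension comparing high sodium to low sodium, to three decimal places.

Cells: a = 262, b = 55, c = 129, d = 280.
OR = (a·d)/(b·c) = (262 × 280) / (55 × 129) = 73360 / 7095 = 10.33968
The odds of hypertension are about 10.34 times as high in the high sodium group.

10.340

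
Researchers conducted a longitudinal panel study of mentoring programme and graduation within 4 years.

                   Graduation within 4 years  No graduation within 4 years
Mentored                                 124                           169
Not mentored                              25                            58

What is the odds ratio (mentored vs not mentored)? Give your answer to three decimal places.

1.702

Cells: a = 124, b = 169, c = 25, d = 58.
OR = (a·d)/(b·c) = (124 × 58) / (169 × 25) = 7192 / 4225 = 1.70225
The odds of graduation within 4 years are about 1.70 times as high in the mentored group.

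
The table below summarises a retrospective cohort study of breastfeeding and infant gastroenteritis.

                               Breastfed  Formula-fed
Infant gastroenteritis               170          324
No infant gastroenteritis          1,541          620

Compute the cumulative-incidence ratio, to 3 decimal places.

Reading the table with exposure as columns: a = 170 (Breastfed, case), b = 1541 (Breastfed, non-case), c = 324 (Formula-fed, case), d = 620.
Risk in exposed = 170/1711 = 0.09936; risk in unexposed = 324/944 = 0.34322.
RR = 0.09936 / 0.34322 = 0.28948
The risk is 71% lower among the exposed than among the unexposed.

0.289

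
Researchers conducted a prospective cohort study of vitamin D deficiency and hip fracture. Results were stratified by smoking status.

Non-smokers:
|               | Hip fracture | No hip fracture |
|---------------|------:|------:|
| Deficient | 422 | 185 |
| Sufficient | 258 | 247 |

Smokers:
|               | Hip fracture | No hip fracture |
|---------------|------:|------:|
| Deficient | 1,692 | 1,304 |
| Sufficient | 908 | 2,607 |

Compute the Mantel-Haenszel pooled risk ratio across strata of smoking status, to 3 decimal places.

1.978

RR_MH = Σ(aᵢ·n₀ᵢ/nᵢ) / Σ(cᵢ·n₁ᵢ/nᵢ), with n₁ᵢ = aᵢ+bᵢ (exposed), n₀ᵢ = cᵢ+dᵢ (unexposed), nᵢ = n₁ᵢ+n₀ᵢ.
Stratum 1 (Non-smokers): n₁ = 607, n₀ = 505, n = 1112; a·n₀/n = 422·505/1112 = 191.6457; c·n₁/n = 258·607/1112 = 140.8327
Stratum 2 (Smokers): n₁ = 2996, n₀ = 3515, n = 6511; a·n₀/n = 1692·3515/6511 = 913.4357; c·n₁/n = 908·2996/6511 = 417.8111
RR_MH = (191.6457 + 913.4357) / (140.8327 + 417.8111) = 1105.0814 / 558.6438 = 1.97815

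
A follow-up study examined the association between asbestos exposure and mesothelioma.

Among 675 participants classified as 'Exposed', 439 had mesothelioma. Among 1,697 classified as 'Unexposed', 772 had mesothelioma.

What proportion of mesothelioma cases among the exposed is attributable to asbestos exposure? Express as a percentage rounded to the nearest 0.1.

30.1

From the description: a = 439, b = 236, c = 772, d = 925.
Risk in exposed = 439/675 = 0.65037; risk in unexposed = 772/1697 = 0.45492.
RR = 0.65037/0.45492 = 1.42964
AR% = (RR − 1)/RR × 100 = (1.42964 − 1)/1.42964 × 100 = 30.0521%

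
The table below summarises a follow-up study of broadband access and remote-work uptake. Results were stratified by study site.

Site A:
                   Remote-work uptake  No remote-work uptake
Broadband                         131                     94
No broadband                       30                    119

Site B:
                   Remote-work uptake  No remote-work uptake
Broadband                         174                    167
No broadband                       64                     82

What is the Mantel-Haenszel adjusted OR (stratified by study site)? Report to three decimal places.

2.407

OR_MH = Σ(aᵢdᵢ/nᵢ) / Σ(bᵢcᵢ/nᵢ), where nᵢ is the stratum total.
Stratum 1 (Site A): n = 374; a·d/n = 131·119/374 = 41.6818; b·c/n = 94·30/374 = 7.5401
Stratum 2 (Site B): n = 487; a·d/n = 174·82/487 = 29.2977; b·c/n = 167·64/487 = 21.9466
OR_MH = (41.6818 + 29.2977) / (7.5401 + 21.9466) = 70.9796 / 29.4867 = 2.40717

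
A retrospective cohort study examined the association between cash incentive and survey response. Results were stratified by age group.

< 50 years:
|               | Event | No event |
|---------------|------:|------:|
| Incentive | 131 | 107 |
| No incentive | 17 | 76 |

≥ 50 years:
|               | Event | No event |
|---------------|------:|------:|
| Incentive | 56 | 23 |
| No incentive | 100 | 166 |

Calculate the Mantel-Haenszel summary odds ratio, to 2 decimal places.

4.69

OR_MH = Σ(aᵢdᵢ/nᵢ) / Σ(bᵢcᵢ/nᵢ), where nᵢ is the stratum total.
Stratum 1 (< 50 years): n = 331; a·d/n = 131·76/331 = 30.0785; b·c/n = 107·17/331 = 5.4955
Stratum 2 (≥ 50 years): n = 345; a·d/n = 56·166/345 = 26.9449; b·c/n = 23·100/345 = 6.6667
OR_MH = (30.0785 + 26.9449) / (5.4955 + 6.6667) = 57.0235 / 12.1621 = 4.68861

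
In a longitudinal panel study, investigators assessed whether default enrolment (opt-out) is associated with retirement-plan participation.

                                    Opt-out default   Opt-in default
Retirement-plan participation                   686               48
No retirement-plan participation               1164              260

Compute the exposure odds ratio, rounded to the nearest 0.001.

3.192

Reading the table with exposure as columns: a = 686 (Opt-out default, case), b = 1164 (Opt-out default, non-case), c = 48 (Opt-in default, case), d = 260.
OR = (a·d)/(b·c) = (686 × 260) / (1164 × 48) = 178360 / 55872 = 3.19230
The odds of retirement-plan participation are about 3.19 times as high in the opt-out default group.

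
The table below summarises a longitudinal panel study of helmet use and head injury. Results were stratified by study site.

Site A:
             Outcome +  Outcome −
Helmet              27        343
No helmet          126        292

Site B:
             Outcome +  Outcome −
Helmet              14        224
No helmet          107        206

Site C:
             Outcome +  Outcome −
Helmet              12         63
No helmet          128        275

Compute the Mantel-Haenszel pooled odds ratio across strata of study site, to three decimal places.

0.192

OR_MH = Σ(aᵢdᵢ/nᵢ) / Σ(bᵢcᵢ/nᵢ), where nᵢ is the stratum total.
Stratum 1 (Site A): n = 788; a·d/n = 27·292/788 = 10.0051; b·c/n = 343·126/788 = 54.8452
Stratum 2 (Site B): n = 551; a·d/n = 14·206/551 = 5.2341; b·c/n = 224·107/551 = 43.4991
Stratum 3 (Site C): n = 478; a·d/n = 12·275/478 = 6.9038; b·c/n = 63·128/478 = 16.8703
OR_MH = (10.0051 + 5.2341 + 6.9038) / (54.8452 + 43.4991 + 16.8703) = 22.1430 / 115.2146 = 0.19219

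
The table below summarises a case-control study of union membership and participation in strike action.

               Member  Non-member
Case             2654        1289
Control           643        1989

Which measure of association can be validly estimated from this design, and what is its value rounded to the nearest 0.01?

6.37

Reading the table with exposure as columns: a = 2654 (Member, case), b = 643 (Member, non-case), c = 1289 (Non-member, case), d = 1989.
This is a case-control study: participants were sampled on outcome status, so risks in the source population cannot be estimated directly — relative risk is not valid here. The odds ratio is the appropriate measure.
OR = (a·d)/(b·c) = (2654 × 1989) / (643 × 1289) = 5278806 / 828827 = 6.36901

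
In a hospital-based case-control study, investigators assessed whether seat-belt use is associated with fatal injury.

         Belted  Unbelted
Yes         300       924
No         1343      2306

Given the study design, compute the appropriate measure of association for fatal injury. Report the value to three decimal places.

0.557

Reading the table with exposure as columns: a = 300 (Belted, case), b = 1343 (Belted, non-case), c = 924 (Unbelted, case), d = 2306.
This is a hospital-based case-control study: participants were sampled on outcome status, so risks in the source population cannot be estimated directly — relative risk is not valid here. The odds ratio is the appropriate measure.
OR = (a·d)/(b·c) = (300 × 2306) / (1343 × 924) = 691800 / 1240932 = 0.55748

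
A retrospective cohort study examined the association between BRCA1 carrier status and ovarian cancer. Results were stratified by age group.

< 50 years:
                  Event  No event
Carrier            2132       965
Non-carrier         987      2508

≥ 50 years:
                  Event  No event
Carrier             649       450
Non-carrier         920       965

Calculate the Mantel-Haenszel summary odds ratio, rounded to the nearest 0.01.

OR_MH = Σ(aᵢdᵢ/nᵢ) / Σ(bᵢcᵢ/nᵢ), where nᵢ is the stratum total.
Stratum 1 (< 50 years): n = 6592; a·d/n = 2132·2508/6592 = 811.1432; b·c/n = 965·987/6592 = 144.4865
Stratum 2 (≥ 50 years): n = 2984; a·d/n = 649·965/2984 = 209.8810; b·c/n = 450·920/2984 = 138.7399
OR_MH = (811.1432 + 209.8810) / (144.4865 + 138.7399) = 1021.0242 / 283.2264 = 3.60497

3.60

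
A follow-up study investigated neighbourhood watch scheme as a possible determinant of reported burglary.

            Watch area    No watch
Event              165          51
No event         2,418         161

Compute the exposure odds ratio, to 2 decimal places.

0.22

Reading the table with exposure as columns: a = 165 (Watch area, case), b = 2418 (Watch area, non-case), c = 51 (No watch, case), d = 161.
OR = (a·d)/(b·c) = (165 × 161) / (2418 × 51) = 26565 / 123318 = 0.21542
Exposure is associated with lower odds of reported burglary (OR = 0.22 < 1).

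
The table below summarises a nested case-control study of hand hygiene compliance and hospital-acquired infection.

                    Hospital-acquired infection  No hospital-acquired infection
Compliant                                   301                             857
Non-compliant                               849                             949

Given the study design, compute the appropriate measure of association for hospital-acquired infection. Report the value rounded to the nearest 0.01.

0.39

Cells: a = 301, b = 857, c = 849, d = 949.
This is a nested case-control study: participants were sampled on outcome status, so risks in the source population cannot be estimated directly — relative risk is not valid here. The odds ratio is the appropriate measure.
OR = (a·d)/(b·c) = (301 × 949) / (857 × 849) = 285649 / 727593 = 0.39259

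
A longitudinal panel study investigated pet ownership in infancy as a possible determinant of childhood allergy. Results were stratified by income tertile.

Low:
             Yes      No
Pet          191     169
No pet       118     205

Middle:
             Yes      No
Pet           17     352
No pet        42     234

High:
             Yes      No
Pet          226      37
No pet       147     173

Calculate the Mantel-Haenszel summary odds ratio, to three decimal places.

2.125

OR_MH = Σ(aᵢdᵢ/nᵢ) / Σ(bᵢcᵢ/nᵢ), where nᵢ is the stratum total.
Stratum 1 (Low): n = 683; a·d/n = 191·205/683 = 57.3280; b·c/n = 169·118/683 = 29.1977
Stratum 2 (Middle): n = 645; a·d/n = 17·234/645 = 6.1674; b·c/n = 352·42/645 = 22.9209
Stratum 3 (High): n = 583; a·d/n = 226·173/583 = 67.0635; b·c/n = 37·147/583 = 9.3293
OR_MH = (57.3280 + 6.1674 + 67.0635) / (29.1977 + 22.9209 + 9.3293) = 130.5589 / 61.4479 = 2.12471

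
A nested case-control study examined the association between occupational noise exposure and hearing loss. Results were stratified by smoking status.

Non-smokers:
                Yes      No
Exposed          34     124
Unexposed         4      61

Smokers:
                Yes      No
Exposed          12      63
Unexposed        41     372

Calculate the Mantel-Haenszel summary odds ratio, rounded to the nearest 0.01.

2.45

OR_MH = Σ(aᵢdᵢ/nᵢ) / Σ(bᵢcᵢ/nᵢ), where nᵢ is the stratum total.
Stratum 1 (Non-smokers): n = 223; a·d/n = 34·61/223 = 9.3004; b·c/n = 124·4/223 = 2.2242
Stratum 2 (Smokers): n = 488; a·d/n = 12·372/488 = 9.1475; b·c/n = 63·41/488 = 5.2930
OR_MH = (9.3004 + 9.1475) / (2.2242 + 5.2930) = 18.4480 / 7.5172 = 2.45409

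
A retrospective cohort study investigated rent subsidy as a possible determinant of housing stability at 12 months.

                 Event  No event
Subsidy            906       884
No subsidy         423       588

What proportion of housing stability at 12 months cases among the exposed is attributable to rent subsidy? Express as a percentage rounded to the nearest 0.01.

Cells: a = 906, b = 884, c = 423, d = 588.
Risk in exposed = 906/1790 = 0.50615; risk in unexposed = 423/1011 = 0.41840.
RR = 0.50615/0.41840 = 1.20972
AR% = (RR − 1)/RR × 100 = (1.20972 − 1)/1.20972 × 100 = 17.3365%

17.34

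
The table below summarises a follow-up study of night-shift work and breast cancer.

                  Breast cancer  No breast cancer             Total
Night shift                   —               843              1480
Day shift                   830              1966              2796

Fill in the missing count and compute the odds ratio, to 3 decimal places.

The missing cell is in the exposed row: 1480 − 843 = 637.
So a = 637, b = 843, c = 830, d = 1966.
OR = (a·d)/(b·c) = (637 × 1966) / (843 × 830) = 1252342 / 699690 = 1.78985

1.790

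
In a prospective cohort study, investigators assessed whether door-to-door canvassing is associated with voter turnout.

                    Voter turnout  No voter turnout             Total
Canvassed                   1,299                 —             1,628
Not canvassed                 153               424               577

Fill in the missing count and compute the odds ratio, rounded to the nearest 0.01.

The missing cell is in the exposed row: 1628 − 1299 = 329.
So a = 1299, b = 329, c = 153, d = 424.
OR = (a·d)/(b·c) = (1299 × 424) / (329 × 153) = 550776 / 50337 = 10.94177

10.94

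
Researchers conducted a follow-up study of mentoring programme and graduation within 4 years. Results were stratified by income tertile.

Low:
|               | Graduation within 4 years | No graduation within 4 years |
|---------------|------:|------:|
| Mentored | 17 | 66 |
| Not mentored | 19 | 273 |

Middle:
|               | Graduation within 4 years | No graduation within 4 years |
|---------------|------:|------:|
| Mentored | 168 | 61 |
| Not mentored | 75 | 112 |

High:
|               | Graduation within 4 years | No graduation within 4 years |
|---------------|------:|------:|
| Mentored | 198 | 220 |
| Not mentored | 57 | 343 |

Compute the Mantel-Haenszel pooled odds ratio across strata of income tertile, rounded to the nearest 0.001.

OR_MH = Σ(aᵢdᵢ/nᵢ) / Σ(bᵢcᵢ/nᵢ), where nᵢ is the stratum total.
Stratum 1 (Low): n = 375; a·d/n = 17·273/375 = 12.3760; b·c/n = 66·19/375 = 3.3440
Stratum 2 (Middle): n = 416; a·d/n = 168·112/416 = 45.2308; b·c/n = 61·75/416 = 10.9976
Stratum 3 (High): n = 818; a·d/n = 198·343/818 = 83.0244; b·c/n = 220·57/818 = 15.3301
OR_MH = (12.3760 + 45.2308 + 83.0244) / (3.3440 + 10.9976 + 15.3301) = 140.6312 / 29.6717 = 4.73958

4.740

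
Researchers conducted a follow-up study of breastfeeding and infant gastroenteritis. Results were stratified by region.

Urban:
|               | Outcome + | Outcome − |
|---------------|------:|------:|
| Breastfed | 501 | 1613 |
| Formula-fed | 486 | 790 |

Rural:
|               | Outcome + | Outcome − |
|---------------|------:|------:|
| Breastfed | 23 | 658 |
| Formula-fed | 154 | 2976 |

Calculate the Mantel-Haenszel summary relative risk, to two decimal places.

RR_MH = Σ(aᵢ·n₀ᵢ/nᵢ) / Σ(cᵢ·n₁ᵢ/nᵢ), with n₁ᵢ = aᵢ+bᵢ (exposed), n₀ᵢ = cᵢ+dᵢ (unexposed), nᵢ = n₁ᵢ+n₀ᵢ.
Stratum 1 (Urban): n₁ = 2114, n₀ = 1276, n = 3390; a·n₀/n = 501·1276/3390 = 188.5770; c·n₁/n = 486·2114/3390 = 303.0690
Stratum 2 (Rural): n₁ = 681, n₀ = 3130, n = 3811; a·n₀/n = 23·3130/3811 = 18.8901; c·n₁/n = 154·681/3811 = 27.5188
RR_MH = (188.5770 + 18.8901) / (303.0690 + 27.5188) = 207.4670 / 330.5878 = 0.62757

0.63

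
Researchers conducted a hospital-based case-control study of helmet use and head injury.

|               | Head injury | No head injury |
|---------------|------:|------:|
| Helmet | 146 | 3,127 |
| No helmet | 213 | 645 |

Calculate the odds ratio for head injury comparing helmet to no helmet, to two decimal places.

Cells: a = 146, b = 3127, c = 213, d = 645.
OR = (a·d)/(b·c) = (146 × 645) / (3127 × 213) = 94170 / 666051 = 0.14139
Exposure is associated with lower odds of head injury (OR = 0.14 < 1).

0.14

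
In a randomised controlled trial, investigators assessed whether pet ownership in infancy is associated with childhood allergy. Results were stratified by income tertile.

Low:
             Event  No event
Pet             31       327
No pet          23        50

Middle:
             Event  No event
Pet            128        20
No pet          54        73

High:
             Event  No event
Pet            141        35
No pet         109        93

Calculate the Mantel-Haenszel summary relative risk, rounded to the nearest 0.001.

RR_MH = Σ(aᵢ·n₀ᵢ/nᵢ) / Σ(cᵢ·n₁ᵢ/nᵢ), with n₁ᵢ = aᵢ+bᵢ (exposed), n₀ᵢ = cᵢ+dᵢ (unexposed), nᵢ = n₁ᵢ+n₀ᵢ.
Stratum 1 (Low): n₁ = 358, n₀ = 73, n = 431; a·n₀/n = 31·73/431 = 5.2506; c·n₁/n = 23·358/431 = 19.1044
Stratum 2 (Middle): n₁ = 148, n₀ = 127, n = 275; a·n₀/n = 128·127/275 = 59.1127; c·n₁/n = 54·148/275 = 29.0618
Stratum 3 (High): n₁ = 176, n₀ = 202, n = 378; a·n₀/n = 141·202/378 = 75.3492; c·n₁/n = 109·176/378 = 50.7513
RR_MH = (5.2506 + 59.1127 + 75.3492) / (19.1044 + 29.0618 + 50.7513) = 139.7125 / 98.9175 = 1.41241

1.412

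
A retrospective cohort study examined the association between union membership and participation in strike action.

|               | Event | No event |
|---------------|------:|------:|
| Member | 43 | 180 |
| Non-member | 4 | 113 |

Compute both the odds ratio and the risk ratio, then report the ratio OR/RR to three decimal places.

1.197

Cells: a = 43, b = 180, c = 4, d = 113.
OR = (43·113)/(180·4) = 4859/720 = 6.74861
Risk in exposed = 43/223 = 0.19283; risk in unexposed = 4/117 = 0.03419; RR = 5.64013
OR/RR = 6.74861 / 5.64013 = 1.19653
The outcome is not rare, so the OR lies further from 1 than the RR.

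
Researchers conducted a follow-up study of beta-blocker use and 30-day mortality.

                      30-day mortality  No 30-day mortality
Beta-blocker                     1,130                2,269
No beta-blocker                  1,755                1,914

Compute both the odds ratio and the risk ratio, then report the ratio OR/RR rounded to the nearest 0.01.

0.78

Cells: a = 1130, b = 2269, c = 1755, d = 1914.
OR = (1130·1914)/(2269·1755) = 2162820/3982095 = 0.54314
Risk in exposed = 1130/3399 = 0.33245; risk in unexposed = 1755/3669 = 0.47833; RR = 0.69502
OR/RR = 0.54314 / 0.69502 = 0.78147
The outcome is not rare, so the OR lies further from 1 than the RR.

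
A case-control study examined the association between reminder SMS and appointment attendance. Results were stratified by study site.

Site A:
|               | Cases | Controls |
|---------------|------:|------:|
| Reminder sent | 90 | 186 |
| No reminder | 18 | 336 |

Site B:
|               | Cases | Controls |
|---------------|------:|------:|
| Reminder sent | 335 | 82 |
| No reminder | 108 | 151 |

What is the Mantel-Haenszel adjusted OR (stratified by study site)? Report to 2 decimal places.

6.67

OR_MH = Σ(aᵢdᵢ/nᵢ) / Σ(bᵢcᵢ/nᵢ), where nᵢ is the stratum total.
Stratum 1 (Site A): n = 630; a·d/n = 90·336/630 = 48.0000; b·c/n = 186·18/630 = 5.3143
Stratum 2 (Site B): n = 676; a·d/n = 335·151/676 = 74.8299; b·c/n = 82·108/676 = 13.1006
OR_MH = (48.0000 + 74.8299) / (5.3143 + 13.1006) = 122.8299 / 18.4149 = 6.67014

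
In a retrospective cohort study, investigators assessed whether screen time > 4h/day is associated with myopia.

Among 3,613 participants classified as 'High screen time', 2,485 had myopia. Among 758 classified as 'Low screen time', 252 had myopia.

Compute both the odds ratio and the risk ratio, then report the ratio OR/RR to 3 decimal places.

2.138

From the description: a = 2485, b = 1128, c = 252, d = 506.
OR = (2485·506)/(1128·252) = 1257410/284256 = 4.42351
Risk in exposed = 2485/3613 = 0.68779; risk in unexposed = 252/758 = 0.33245; RR = 2.06884
OR/RR = 4.42351 / 2.06884 = 2.13816
The outcome is not rare, so the OR lies further from 1 than the RR.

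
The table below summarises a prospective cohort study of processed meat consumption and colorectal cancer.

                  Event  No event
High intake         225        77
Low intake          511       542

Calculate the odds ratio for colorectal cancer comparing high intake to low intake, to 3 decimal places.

Cells: a = 225, b = 77, c = 511, d = 542.
OR = (a·d)/(b·c) = (225 × 542) / (77 × 511) = 121950 / 39347 = 3.09935
The odds of colorectal cancer are about 3.10 times as high in the high intake group.

3.099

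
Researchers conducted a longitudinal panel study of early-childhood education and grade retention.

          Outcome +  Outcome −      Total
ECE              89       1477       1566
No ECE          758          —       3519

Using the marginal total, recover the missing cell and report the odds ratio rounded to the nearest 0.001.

0.219

The missing cell is in the unexposed row: 3519 − 758 = 2761.
So a = 89, b = 1477, c = 758, d = 2761.
OR = (a·d)/(b·c) = (89 × 2761) / (1477 × 758) = 245729 / 1119566 = 0.21949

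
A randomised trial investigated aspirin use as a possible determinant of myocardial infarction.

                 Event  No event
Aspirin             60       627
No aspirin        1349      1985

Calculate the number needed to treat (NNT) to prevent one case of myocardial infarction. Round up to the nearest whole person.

4

Risk in treated group = 60/687 = 0.08734; risk in control = 1349/3334 = 0.40462.
Absolute risk reduction = 0.40462 − 0.08734 = 0.31728
NNT = 1 / ARR = 1 / 0.31728 = 3.152 → round up → 4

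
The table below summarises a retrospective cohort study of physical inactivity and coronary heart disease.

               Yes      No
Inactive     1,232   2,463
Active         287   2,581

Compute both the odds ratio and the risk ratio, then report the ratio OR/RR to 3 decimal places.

Cells: a = 1232, b = 2463, c = 287, d = 2581.
OR = (1232·2581)/(2463·287) = 3179792/706881 = 4.49834
Risk in exposed = 1232/3695 = 0.33342; risk in unexposed = 287/2868 = 0.10007; RR = 3.33191
OR/RR = 4.49834 / 3.33191 = 1.35008
The outcome is not rare, so the OR lies further from 1 than the RR.

1.350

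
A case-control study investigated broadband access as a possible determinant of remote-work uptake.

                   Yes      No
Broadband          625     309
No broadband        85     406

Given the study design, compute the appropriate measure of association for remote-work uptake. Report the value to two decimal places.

Cells: a = 625, b = 309, c = 85, d = 406.
This is a case-control study: participants were sampled on outcome status, so risks in the source population cannot be estimated directly — relative risk is not valid here. The odds ratio is the appropriate measure.
OR = (a·d)/(b·c) = (625 × 406) / (309 × 85) = 253750 / 26265 = 9.66115

9.66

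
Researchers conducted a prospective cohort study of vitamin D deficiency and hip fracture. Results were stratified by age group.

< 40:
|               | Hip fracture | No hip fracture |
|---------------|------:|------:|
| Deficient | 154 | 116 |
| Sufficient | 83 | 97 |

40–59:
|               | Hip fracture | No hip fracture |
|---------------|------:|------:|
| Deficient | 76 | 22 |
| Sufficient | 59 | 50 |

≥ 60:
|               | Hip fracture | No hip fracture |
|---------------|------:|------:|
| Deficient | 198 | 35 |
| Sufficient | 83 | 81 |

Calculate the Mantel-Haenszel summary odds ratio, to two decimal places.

OR_MH = Σ(aᵢdᵢ/nᵢ) / Σ(bᵢcᵢ/nᵢ), where nᵢ is the stratum total.
Stratum 1 (< 40): n = 450; a·d/n = 154·97/450 = 33.1956; b·c/n = 116·83/450 = 21.3956
Stratum 2 (40–59): n = 207; a·d/n = 76·50/207 = 18.3575; b·c/n = 22·59/207 = 6.2705
Stratum 3 (≥ 60): n = 397; a·d/n = 198·81/397 = 40.3980; b·c/n = 35·83/397 = 7.3174
OR_MH = (33.1956 + 18.3575 + 40.3980) / (21.3956 + 6.2705 + 7.3174) = 91.9510 / 34.9835 = 2.62841

2.63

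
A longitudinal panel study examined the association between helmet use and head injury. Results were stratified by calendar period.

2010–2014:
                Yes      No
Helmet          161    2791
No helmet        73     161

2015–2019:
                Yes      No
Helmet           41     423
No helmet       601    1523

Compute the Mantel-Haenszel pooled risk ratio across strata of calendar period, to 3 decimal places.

0.259

RR_MH = Σ(aᵢ·n₀ᵢ/nᵢ) / Σ(cᵢ·n₁ᵢ/nᵢ), with n₁ᵢ = aᵢ+bᵢ (exposed), n₀ᵢ = cᵢ+dᵢ (unexposed), nᵢ = n₁ᵢ+n₀ᵢ.
Stratum 1 (2010–2014): n₁ = 2952, n₀ = 234, n = 3186; a·n₀/n = 161·234/3186 = 11.8249; c·n₁/n = 73·2952/3186 = 67.6384
Stratum 2 (2015–2019): n₁ = 464, n₀ = 2124, n = 2588; a·n₀/n = 41·2124/2588 = 33.6491; c·n₁/n = 601·464/2588 = 107.7527
RR_MH = (11.8249 + 33.6491) / (67.6384 + 107.7527) = 45.4740 / 175.3911 = 0.25927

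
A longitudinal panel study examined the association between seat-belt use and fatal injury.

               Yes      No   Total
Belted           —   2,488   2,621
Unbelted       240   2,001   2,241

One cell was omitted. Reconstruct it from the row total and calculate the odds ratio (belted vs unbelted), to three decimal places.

0.446

The missing cell is in the exposed row: 2621 − 2488 = 133.
So a = 133, b = 2488, c = 240, d = 2001.
OR = (a·d)/(b·c) = (133 × 2001) / (2488 × 240) = 266133 / 597120 = 0.44569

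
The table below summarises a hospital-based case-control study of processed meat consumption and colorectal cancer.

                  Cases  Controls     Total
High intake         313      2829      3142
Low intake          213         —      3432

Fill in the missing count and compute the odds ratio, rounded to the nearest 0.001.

1.672

The missing cell is in the unexposed row: 3432 − 213 = 3219.
So a = 313, b = 2829, c = 213, d = 3219.
OR = (a·d)/(b·c) = (313 × 3219) / (2829 × 213) = 1007547 / 602577 = 1.67206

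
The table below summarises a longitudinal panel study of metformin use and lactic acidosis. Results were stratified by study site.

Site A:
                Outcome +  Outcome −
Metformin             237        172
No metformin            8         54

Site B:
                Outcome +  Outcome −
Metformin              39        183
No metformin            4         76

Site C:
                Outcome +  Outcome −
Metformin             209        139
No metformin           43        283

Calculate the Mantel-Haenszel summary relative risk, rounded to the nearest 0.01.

RR_MH = Σ(aᵢ·n₀ᵢ/nᵢ) / Σ(cᵢ·n₁ᵢ/nᵢ), with n₁ᵢ = aᵢ+bᵢ (exposed), n₀ᵢ = cᵢ+dᵢ (unexposed), nᵢ = n₁ᵢ+n₀ᵢ.
Stratum 1 (Site A): n₁ = 409, n₀ = 62, n = 471; a·n₀/n = 237·62/471 = 31.1975; c·n₁/n = 8·409/471 = 6.9469
Stratum 2 (Site B): n₁ = 222, n₀ = 80, n = 302; a·n₀/n = 39·80/302 = 10.3311; c·n₁/n = 4·222/302 = 2.9404
Stratum 3 (Site C): n₁ = 348, n₀ = 326, n = 674; a·n₀/n = 209·326/674 = 101.0890; c·n₁/n = 43·348/674 = 22.2018
RR_MH = (31.1975 + 10.3311 + 101.0890) / (6.9469 + 2.9404 + 22.2018) = 142.6176 / 32.0891 = 4.44443

4.44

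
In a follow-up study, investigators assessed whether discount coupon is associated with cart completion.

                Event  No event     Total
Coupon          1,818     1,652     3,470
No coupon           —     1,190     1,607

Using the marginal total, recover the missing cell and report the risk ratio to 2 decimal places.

2.02

The missing cell is in the unexposed row: 1607 − 1190 = 417.
So a = 1818, b = 1652, c = 417, d = 1190.
RR = [a/(a+b)] / [c/(c+d)] = (1818/3470) / (417/1607) = 0.52392/0.25949 = 2.01904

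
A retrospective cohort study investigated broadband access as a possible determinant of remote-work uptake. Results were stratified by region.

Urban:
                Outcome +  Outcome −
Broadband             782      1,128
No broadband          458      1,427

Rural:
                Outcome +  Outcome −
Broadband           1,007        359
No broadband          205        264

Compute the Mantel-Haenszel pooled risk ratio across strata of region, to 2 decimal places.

1.69

RR_MH = Σ(aᵢ·n₀ᵢ/nᵢ) / Σ(cᵢ·n₁ᵢ/nᵢ), with n₁ᵢ = aᵢ+bᵢ (exposed), n₀ᵢ = cᵢ+dᵢ (unexposed), nᵢ = n₁ᵢ+n₀ᵢ.
Stratum 1 (Urban): n₁ = 1910, n₀ = 1885, n = 3795; a·n₀/n = 782·1885/3795 = 388.4242; c·n₁/n = 458·1910/3795 = 230.5086
Stratum 2 (Rural): n₁ = 1366, n₀ = 469, n = 1835; a·n₀/n = 1007·469/1835 = 257.3749; c·n₁/n = 205·1366/1835 = 152.6049
RR_MH = (388.4242 + 257.3749) / (230.5086 + 152.6049) = 645.7992 / 383.1135 = 1.68566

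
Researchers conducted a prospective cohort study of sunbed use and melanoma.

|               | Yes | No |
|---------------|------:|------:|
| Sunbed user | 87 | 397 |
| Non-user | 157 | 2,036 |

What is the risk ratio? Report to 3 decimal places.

2.511

Cells: a = 87, b = 397, c = 157, d = 2036.
Risk in exposed = 87/484 = 0.17975; risk in unexposed = 157/2193 = 0.07159.
RR = 0.17975 / 0.07159 = 2.51080
The risk among the exposed is 2.51 times that among the unexposed.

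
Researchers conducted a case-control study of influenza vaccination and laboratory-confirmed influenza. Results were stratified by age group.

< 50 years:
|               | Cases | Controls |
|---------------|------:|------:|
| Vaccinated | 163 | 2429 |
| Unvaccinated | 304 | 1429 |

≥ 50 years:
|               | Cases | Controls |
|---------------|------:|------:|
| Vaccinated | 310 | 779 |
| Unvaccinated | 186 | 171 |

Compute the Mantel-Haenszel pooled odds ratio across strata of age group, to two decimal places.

0.33

OR_MH = Σ(aᵢdᵢ/nᵢ) / Σ(bᵢcᵢ/nᵢ), where nᵢ is the stratum total.
Stratum 1 (< 50 years): n = 4325; a·d/n = 163·1429/4325 = 53.8560; b·c/n = 2429·304/4325 = 170.7320
Stratum 2 (≥ 50 years): n = 1446; a·d/n = 310·171/1446 = 36.6598; b·c/n = 779·186/1446 = 100.2033
OR_MH = (53.8560 + 36.6598) / (170.7320 + 100.2033) = 90.5157 / 270.9353 = 0.33409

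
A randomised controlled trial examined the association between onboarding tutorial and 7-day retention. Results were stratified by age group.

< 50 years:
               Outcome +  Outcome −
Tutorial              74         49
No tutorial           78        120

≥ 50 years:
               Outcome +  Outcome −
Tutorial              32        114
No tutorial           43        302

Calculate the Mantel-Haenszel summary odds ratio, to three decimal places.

OR_MH = Σ(aᵢdᵢ/nᵢ) / Σ(bᵢcᵢ/nᵢ), where nᵢ is the stratum total.
Stratum 1 (< 50 years): n = 321; a·d/n = 74·120/321 = 27.6636; b·c/n = 49·78/321 = 11.9065
Stratum 2 (≥ 50 years): n = 491; a·d/n = 32·302/491 = 19.6823; b·c/n = 114·43/491 = 9.9837
OR_MH = (27.6636 + 19.6823) / (11.9065 + 9.9837) = 47.3458 / 21.8902 = 2.16287

2.163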